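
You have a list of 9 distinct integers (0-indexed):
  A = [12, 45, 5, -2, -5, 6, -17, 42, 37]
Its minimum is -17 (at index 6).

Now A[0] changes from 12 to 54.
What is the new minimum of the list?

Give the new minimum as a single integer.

Old min = -17 (at index 6)
Change: A[0] 12 -> 54
Changed element was NOT the old min.
  New min = min(old_min, new_val) = min(-17, 54) = -17

Answer: -17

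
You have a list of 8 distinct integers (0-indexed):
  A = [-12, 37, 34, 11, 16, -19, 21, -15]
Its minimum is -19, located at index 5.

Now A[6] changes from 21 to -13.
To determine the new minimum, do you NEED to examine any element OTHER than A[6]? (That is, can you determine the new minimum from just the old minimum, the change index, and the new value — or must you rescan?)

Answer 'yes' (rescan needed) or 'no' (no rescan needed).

Answer: no

Derivation:
Old min = -19 at index 5
Change at index 6: 21 -> -13
Index 6 was NOT the min. New min = min(-19, -13). No rescan of other elements needed.
Needs rescan: no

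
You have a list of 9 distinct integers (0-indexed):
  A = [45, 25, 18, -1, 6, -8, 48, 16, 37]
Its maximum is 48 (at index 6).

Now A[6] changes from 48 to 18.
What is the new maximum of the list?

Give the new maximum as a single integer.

Old max = 48 (at index 6)
Change: A[6] 48 -> 18
Changed element WAS the max -> may need rescan.
  Max of remaining elements: 45
  New max = max(18, 45) = 45

Answer: 45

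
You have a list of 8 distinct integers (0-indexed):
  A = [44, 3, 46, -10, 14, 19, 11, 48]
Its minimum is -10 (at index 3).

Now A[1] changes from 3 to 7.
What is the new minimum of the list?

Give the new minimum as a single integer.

Answer: -10

Derivation:
Old min = -10 (at index 3)
Change: A[1] 3 -> 7
Changed element was NOT the old min.
  New min = min(old_min, new_val) = min(-10, 7) = -10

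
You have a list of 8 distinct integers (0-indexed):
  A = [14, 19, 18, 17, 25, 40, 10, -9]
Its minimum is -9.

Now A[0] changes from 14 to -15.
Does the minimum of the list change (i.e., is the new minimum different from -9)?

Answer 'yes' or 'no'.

Answer: yes

Derivation:
Old min = -9
Change: A[0] 14 -> -15
Changed element was NOT the min; min changes only if -15 < -9.
New min = -15; changed? yes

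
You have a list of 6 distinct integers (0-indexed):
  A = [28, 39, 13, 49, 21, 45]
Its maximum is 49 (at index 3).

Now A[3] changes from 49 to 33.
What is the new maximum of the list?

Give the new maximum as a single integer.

Old max = 49 (at index 3)
Change: A[3] 49 -> 33
Changed element WAS the max -> may need rescan.
  Max of remaining elements: 45
  New max = max(33, 45) = 45

Answer: 45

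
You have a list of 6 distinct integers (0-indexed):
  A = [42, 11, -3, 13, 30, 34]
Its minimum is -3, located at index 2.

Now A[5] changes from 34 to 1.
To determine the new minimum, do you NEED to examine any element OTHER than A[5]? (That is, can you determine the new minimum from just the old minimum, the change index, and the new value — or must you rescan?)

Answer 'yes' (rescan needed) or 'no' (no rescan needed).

Old min = -3 at index 2
Change at index 5: 34 -> 1
Index 5 was NOT the min. New min = min(-3, 1). No rescan of other elements needed.
Needs rescan: no

Answer: no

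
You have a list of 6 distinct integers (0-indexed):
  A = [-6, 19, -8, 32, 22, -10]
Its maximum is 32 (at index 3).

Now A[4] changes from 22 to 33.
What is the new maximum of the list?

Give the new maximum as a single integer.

Answer: 33

Derivation:
Old max = 32 (at index 3)
Change: A[4] 22 -> 33
Changed element was NOT the old max.
  New max = max(old_max, new_val) = max(32, 33) = 33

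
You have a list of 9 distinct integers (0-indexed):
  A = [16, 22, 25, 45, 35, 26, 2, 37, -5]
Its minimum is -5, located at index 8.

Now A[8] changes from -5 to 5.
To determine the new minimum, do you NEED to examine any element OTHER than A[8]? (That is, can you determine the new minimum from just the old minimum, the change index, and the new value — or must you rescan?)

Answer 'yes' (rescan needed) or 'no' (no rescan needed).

Answer: yes

Derivation:
Old min = -5 at index 8
Change at index 8: -5 -> 5
Index 8 WAS the min and new value 5 > old min -5. Must rescan other elements to find the new min.
Needs rescan: yes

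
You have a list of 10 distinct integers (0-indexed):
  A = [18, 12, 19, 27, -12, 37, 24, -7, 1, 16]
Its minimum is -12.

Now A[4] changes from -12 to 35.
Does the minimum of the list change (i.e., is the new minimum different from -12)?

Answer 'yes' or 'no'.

Old min = -12
Change: A[4] -12 -> 35
Changed element was the min; new min must be rechecked.
New min = -7; changed? yes

Answer: yes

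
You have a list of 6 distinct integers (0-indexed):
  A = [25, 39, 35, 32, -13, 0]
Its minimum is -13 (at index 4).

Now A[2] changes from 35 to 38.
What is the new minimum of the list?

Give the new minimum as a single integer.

Answer: -13

Derivation:
Old min = -13 (at index 4)
Change: A[2] 35 -> 38
Changed element was NOT the old min.
  New min = min(old_min, new_val) = min(-13, 38) = -13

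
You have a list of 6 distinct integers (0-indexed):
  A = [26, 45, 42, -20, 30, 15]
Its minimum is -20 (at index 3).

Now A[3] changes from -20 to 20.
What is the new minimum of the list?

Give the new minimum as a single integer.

Answer: 15

Derivation:
Old min = -20 (at index 3)
Change: A[3] -20 -> 20
Changed element WAS the min. Need to check: is 20 still <= all others?
  Min of remaining elements: 15
  New min = min(20, 15) = 15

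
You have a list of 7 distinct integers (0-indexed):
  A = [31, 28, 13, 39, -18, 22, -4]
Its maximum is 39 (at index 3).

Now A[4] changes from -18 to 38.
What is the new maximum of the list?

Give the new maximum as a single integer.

Answer: 39

Derivation:
Old max = 39 (at index 3)
Change: A[4] -18 -> 38
Changed element was NOT the old max.
  New max = max(old_max, new_val) = max(39, 38) = 39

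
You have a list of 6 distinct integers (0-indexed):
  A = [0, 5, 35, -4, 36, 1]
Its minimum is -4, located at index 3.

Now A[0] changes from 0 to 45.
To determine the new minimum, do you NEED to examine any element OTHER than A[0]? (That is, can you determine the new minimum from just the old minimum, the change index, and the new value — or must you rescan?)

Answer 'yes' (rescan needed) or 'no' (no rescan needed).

Old min = -4 at index 3
Change at index 0: 0 -> 45
Index 0 was NOT the min. New min = min(-4, 45). No rescan of other elements needed.
Needs rescan: no

Answer: no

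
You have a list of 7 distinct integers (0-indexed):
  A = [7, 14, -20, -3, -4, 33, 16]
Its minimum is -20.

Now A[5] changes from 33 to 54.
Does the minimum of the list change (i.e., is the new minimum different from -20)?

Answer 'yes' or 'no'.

Answer: no

Derivation:
Old min = -20
Change: A[5] 33 -> 54
Changed element was NOT the min; min changes only if 54 < -20.
New min = -20; changed? no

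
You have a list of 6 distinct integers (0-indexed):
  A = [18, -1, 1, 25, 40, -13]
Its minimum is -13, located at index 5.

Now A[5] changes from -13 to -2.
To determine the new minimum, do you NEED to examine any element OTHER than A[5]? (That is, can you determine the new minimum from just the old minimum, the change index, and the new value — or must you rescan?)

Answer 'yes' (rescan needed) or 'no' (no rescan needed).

Old min = -13 at index 5
Change at index 5: -13 -> -2
Index 5 WAS the min and new value -2 > old min -13. Must rescan other elements to find the new min.
Needs rescan: yes

Answer: yes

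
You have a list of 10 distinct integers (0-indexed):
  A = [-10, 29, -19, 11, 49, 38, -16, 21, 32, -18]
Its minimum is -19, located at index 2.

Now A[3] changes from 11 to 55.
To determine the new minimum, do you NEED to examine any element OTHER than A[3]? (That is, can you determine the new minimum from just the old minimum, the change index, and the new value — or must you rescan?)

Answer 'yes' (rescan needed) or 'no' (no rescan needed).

Old min = -19 at index 2
Change at index 3: 11 -> 55
Index 3 was NOT the min. New min = min(-19, 55). No rescan of other elements needed.
Needs rescan: no

Answer: no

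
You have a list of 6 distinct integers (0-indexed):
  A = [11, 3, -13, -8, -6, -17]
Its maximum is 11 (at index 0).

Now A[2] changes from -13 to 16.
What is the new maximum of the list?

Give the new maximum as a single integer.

Answer: 16

Derivation:
Old max = 11 (at index 0)
Change: A[2] -13 -> 16
Changed element was NOT the old max.
  New max = max(old_max, new_val) = max(11, 16) = 16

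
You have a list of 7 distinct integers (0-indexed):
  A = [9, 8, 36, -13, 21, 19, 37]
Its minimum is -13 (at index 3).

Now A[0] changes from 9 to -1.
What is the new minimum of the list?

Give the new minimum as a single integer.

Old min = -13 (at index 3)
Change: A[0] 9 -> -1
Changed element was NOT the old min.
  New min = min(old_min, new_val) = min(-13, -1) = -13

Answer: -13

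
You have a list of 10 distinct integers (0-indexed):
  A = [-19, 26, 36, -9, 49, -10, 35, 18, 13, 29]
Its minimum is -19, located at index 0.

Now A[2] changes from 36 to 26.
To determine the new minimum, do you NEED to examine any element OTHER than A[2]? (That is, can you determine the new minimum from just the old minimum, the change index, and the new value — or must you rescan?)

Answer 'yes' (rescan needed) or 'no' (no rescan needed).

Answer: no

Derivation:
Old min = -19 at index 0
Change at index 2: 36 -> 26
Index 2 was NOT the min. New min = min(-19, 26). No rescan of other elements needed.
Needs rescan: no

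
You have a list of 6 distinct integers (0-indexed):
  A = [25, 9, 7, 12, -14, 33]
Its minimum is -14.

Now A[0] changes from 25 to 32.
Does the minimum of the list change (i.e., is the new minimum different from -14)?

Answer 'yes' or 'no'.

Answer: no

Derivation:
Old min = -14
Change: A[0] 25 -> 32
Changed element was NOT the min; min changes only if 32 < -14.
New min = -14; changed? no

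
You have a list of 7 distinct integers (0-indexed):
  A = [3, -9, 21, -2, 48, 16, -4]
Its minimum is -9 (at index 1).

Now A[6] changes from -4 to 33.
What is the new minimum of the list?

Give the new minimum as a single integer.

Answer: -9

Derivation:
Old min = -9 (at index 1)
Change: A[6] -4 -> 33
Changed element was NOT the old min.
  New min = min(old_min, new_val) = min(-9, 33) = -9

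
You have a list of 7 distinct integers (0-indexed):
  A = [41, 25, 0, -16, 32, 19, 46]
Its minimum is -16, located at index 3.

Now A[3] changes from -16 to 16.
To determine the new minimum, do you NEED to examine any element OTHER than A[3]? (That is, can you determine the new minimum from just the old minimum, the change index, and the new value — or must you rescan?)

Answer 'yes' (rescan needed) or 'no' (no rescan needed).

Answer: yes

Derivation:
Old min = -16 at index 3
Change at index 3: -16 -> 16
Index 3 WAS the min and new value 16 > old min -16. Must rescan other elements to find the new min.
Needs rescan: yes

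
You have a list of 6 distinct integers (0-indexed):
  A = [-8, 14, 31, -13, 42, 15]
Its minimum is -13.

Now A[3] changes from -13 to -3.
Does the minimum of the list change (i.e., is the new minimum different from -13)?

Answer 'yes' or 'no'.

Answer: yes

Derivation:
Old min = -13
Change: A[3] -13 -> -3
Changed element was the min; new min must be rechecked.
New min = -8; changed? yes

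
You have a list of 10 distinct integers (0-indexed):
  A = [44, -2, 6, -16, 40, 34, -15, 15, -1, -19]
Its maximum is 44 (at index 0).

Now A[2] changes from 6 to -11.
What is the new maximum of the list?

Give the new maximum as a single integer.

Old max = 44 (at index 0)
Change: A[2] 6 -> -11
Changed element was NOT the old max.
  New max = max(old_max, new_val) = max(44, -11) = 44

Answer: 44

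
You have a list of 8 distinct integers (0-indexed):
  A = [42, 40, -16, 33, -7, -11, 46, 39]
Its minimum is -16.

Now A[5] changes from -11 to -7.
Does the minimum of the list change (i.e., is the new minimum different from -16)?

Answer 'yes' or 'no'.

Old min = -16
Change: A[5] -11 -> -7
Changed element was NOT the min; min changes only if -7 < -16.
New min = -16; changed? no

Answer: no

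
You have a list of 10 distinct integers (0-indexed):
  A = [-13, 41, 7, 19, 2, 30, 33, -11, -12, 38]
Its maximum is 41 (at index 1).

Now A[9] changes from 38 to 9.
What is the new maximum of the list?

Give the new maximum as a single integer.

Old max = 41 (at index 1)
Change: A[9] 38 -> 9
Changed element was NOT the old max.
  New max = max(old_max, new_val) = max(41, 9) = 41

Answer: 41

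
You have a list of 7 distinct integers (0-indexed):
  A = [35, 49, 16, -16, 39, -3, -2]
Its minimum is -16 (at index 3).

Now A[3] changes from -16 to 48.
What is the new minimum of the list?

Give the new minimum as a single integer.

Answer: -3

Derivation:
Old min = -16 (at index 3)
Change: A[3] -16 -> 48
Changed element WAS the min. Need to check: is 48 still <= all others?
  Min of remaining elements: -3
  New min = min(48, -3) = -3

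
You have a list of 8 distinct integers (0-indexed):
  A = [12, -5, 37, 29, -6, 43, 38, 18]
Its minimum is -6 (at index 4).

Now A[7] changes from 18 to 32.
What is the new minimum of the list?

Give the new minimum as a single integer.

Answer: -6

Derivation:
Old min = -6 (at index 4)
Change: A[7] 18 -> 32
Changed element was NOT the old min.
  New min = min(old_min, new_val) = min(-6, 32) = -6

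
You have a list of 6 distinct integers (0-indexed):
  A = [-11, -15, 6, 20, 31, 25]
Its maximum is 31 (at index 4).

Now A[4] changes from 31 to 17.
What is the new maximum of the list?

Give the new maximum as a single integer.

Old max = 31 (at index 4)
Change: A[4] 31 -> 17
Changed element WAS the max -> may need rescan.
  Max of remaining elements: 25
  New max = max(17, 25) = 25

Answer: 25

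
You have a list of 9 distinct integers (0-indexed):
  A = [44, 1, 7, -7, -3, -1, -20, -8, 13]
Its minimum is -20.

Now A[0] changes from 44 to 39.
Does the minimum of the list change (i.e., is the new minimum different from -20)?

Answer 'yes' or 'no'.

Old min = -20
Change: A[0] 44 -> 39
Changed element was NOT the min; min changes only if 39 < -20.
New min = -20; changed? no

Answer: no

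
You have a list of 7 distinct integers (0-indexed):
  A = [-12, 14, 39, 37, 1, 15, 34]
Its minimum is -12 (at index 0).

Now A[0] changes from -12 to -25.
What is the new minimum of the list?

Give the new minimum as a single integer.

Answer: -25

Derivation:
Old min = -12 (at index 0)
Change: A[0] -12 -> -25
Changed element WAS the min. Need to check: is -25 still <= all others?
  Min of remaining elements: 1
  New min = min(-25, 1) = -25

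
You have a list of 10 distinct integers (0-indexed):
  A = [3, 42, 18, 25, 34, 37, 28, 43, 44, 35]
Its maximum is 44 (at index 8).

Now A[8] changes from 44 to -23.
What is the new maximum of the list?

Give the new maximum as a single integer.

Answer: 43

Derivation:
Old max = 44 (at index 8)
Change: A[8] 44 -> -23
Changed element WAS the max -> may need rescan.
  Max of remaining elements: 43
  New max = max(-23, 43) = 43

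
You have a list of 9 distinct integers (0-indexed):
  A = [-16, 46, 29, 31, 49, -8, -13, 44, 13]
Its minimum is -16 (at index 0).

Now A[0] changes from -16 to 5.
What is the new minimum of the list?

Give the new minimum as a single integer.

Old min = -16 (at index 0)
Change: A[0] -16 -> 5
Changed element WAS the min. Need to check: is 5 still <= all others?
  Min of remaining elements: -13
  New min = min(5, -13) = -13

Answer: -13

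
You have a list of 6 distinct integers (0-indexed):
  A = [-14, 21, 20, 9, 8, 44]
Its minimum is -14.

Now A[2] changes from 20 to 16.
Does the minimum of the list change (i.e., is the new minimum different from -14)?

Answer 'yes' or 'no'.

Answer: no

Derivation:
Old min = -14
Change: A[2] 20 -> 16
Changed element was NOT the min; min changes only if 16 < -14.
New min = -14; changed? no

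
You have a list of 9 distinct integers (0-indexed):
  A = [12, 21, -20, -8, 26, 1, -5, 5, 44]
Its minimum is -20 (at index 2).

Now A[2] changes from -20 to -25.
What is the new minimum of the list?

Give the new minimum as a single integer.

Old min = -20 (at index 2)
Change: A[2] -20 -> -25
Changed element WAS the min. Need to check: is -25 still <= all others?
  Min of remaining elements: -8
  New min = min(-25, -8) = -25

Answer: -25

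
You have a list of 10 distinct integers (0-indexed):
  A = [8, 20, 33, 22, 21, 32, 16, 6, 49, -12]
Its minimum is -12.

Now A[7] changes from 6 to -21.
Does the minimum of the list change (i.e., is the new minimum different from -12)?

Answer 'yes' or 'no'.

Answer: yes

Derivation:
Old min = -12
Change: A[7] 6 -> -21
Changed element was NOT the min; min changes only if -21 < -12.
New min = -21; changed? yes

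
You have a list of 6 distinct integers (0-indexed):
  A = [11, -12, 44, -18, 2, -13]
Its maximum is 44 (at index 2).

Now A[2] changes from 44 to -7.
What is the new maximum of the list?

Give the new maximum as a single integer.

Answer: 11

Derivation:
Old max = 44 (at index 2)
Change: A[2] 44 -> -7
Changed element WAS the max -> may need rescan.
  Max of remaining elements: 11
  New max = max(-7, 11) = 11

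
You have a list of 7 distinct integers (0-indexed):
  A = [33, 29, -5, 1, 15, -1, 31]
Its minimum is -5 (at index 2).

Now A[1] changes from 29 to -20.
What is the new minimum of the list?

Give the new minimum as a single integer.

Answer: -20

Derivation:
Old min = -5 (at index 2)
Change: A[1] 29 -> -20
Changed element was NOT the old min.
  New min = min(old_min, new_val) = min(-5, -20) = -20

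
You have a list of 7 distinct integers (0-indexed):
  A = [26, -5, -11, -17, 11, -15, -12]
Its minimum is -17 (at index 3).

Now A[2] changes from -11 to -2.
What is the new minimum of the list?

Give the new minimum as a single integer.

Old min = -17 (at index 3)
Change: A[2] -11 -> -2
Changed element was NOT the old min.
  New min = min(old_min, new_val) = min(-17, -2) = -17

Answer: -17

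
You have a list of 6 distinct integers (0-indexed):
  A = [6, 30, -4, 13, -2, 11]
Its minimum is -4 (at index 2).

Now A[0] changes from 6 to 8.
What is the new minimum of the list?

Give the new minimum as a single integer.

Answer: -4

Derivation:
Old min = -4 (at index 2)
Change: A[0] 6 -> 8
Changed element was NOT the old min.
  New min = min(old_min, new_val) = min(-4, 8) = -4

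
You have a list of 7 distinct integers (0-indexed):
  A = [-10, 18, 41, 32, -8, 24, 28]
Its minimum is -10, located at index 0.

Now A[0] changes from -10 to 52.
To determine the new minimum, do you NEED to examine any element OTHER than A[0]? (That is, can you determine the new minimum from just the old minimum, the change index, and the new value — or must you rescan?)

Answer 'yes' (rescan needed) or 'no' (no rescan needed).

Answer: yes

Derivation:
Old min = -10 at index 0
Change at index 0: -10 -> 52
Index 0 WAS the min and new value 52 > old min -10. Must rescan other elements to find the new min.
Needs rescan: yes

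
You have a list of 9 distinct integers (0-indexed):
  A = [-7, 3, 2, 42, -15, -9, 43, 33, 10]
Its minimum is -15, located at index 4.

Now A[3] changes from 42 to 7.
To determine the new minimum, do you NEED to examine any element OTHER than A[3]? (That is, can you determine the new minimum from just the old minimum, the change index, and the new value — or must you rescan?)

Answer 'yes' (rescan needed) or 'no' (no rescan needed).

Old min = -15 at index 4
Change at index 3: 42 -> 7
Index 3 was NOT the min. New min = min(-15, 7). No rescan of other elements needed.
Needs rescan: no

Answer: no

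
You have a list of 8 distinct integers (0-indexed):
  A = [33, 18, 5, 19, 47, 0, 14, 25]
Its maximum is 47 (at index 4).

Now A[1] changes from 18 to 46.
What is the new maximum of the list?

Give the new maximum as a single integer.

Old max = 47 (at index 4)
Change: A[1] 18 -> 46
Changed element was NOT the old max.
  New max = max(old_max, new_val) = max(47, 46) = 47

Answer: 47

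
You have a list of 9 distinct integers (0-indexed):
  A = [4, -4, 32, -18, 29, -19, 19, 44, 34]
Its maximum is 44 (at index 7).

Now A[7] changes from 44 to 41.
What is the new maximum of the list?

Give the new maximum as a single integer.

Answer: 41

Derivation:
Old max = 44 (at index 7)
Change: A[7] 44 -> 41
Changed element WAS the max -> may need rescan.
  Max of remaining elements: 34
  New max = max(41, 34) = 41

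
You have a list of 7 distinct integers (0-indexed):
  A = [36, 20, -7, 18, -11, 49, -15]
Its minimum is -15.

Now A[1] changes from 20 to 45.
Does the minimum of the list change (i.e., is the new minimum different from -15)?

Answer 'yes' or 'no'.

Old min = -15
Change: A[1] 20 -> 45
Changed element was NOT the min; min changes only if 45 < -15.
New min = -15; changed? no

Answer: no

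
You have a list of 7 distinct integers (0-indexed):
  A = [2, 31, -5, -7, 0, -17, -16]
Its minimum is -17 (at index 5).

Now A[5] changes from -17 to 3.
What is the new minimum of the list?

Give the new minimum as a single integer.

Old min = -17 (at index 5)
Change: A[5] -17 -> 3
Changed element WAS the min. Need to check: is 3 still <= all others?
  Min of remaining elements: -16
  New min = min(3, -16) = -16

Answer: -16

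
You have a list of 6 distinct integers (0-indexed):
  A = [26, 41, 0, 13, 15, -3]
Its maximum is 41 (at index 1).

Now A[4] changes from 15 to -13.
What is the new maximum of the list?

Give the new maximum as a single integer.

Answer: 41

Derivation:
Old max = 41 (at index 1)
Change: A[4] 15 -> -13
Changed element was NOT the old max.
  New max = max(old_max, new_val) = max(41, -13) = 41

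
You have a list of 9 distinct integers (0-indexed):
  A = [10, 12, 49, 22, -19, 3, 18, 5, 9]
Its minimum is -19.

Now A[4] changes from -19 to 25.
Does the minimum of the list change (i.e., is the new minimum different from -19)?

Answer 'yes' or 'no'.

Old min = -19
Change: A[4] -19 -> 25
Changed element was the min; new min must be rechecked.
New min = 3; changed? yes

Answer: yes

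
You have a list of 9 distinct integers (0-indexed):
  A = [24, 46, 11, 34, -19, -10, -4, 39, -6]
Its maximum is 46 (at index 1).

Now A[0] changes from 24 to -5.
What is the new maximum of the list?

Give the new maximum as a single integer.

Answer: 46

Derivation:
Old max = 46 (at index 1)
Change: A[0] 24 -> -5
Changed element was NOT the old max.
  New max = max(old_max, new_val) = max(46, -5) = 46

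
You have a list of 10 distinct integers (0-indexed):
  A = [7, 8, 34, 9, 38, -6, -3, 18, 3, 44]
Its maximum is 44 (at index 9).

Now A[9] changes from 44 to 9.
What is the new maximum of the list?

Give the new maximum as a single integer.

Old max = 44 (at index 9)
Change: A[9] 44 -> 9
Changed element WAS the max -> may need rescan.
  Max of remaining elements: 38
  New max = max(9, 38) = 38

Answer: 38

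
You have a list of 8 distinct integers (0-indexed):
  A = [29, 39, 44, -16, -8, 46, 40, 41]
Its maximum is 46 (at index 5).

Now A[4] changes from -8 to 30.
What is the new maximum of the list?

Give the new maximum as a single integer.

Old max = 46 (at index 5)
Change: A[4] -8 -> 30
Changed element was NOT the old max.
  New max = max(old_max, new_val) = max(46, 30) = 46

Answer: 46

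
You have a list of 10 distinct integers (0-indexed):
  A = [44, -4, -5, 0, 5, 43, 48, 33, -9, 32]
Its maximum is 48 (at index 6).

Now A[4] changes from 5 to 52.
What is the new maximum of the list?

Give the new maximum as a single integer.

Old max = 48 (at index 6)
Change: A[4] 5 -> 52
Changed element was NOT the old max.
  New max = max(old_max, new_val) = max(48, 52) = 52

Answer: 52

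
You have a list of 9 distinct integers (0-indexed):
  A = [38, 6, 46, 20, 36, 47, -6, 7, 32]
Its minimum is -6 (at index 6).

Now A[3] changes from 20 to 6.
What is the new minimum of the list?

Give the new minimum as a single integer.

Old min = -6 (at index 6)
Change: A[3] 20 -> 6
Changed element was NOT the old min.
  New min = min(old_min, new_val) = min(-6, 6) = -6

Answer: -6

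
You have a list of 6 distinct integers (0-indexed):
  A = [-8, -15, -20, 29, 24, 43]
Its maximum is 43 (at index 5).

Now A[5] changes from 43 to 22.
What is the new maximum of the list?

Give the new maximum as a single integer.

Old max = 43 (at index 5)
Change: A[5] 43 -> 22
Changed element WAS the max -> may need rescan.
  Max of remaining elements: 29
  New max = max(22, 29) = 29

Answer: 29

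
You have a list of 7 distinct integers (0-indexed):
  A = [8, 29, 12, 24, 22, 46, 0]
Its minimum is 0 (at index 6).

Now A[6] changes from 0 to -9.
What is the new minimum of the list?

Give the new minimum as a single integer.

Answer: -9

Derivation:
Old min = 0 (at index 6)
Change: A[6] 0 -> -9
Changed element WAS the min. Need to check: is -9 still <= all others?
  Min of remaining elements: 8
  New min = min(-9, 8) = -9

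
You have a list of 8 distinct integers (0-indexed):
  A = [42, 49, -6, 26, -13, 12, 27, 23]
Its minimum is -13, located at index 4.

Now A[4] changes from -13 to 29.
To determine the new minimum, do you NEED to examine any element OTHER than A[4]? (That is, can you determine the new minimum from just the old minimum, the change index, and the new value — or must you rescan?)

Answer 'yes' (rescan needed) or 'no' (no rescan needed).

Answer: yes

Derivation:
Old min = -13 at index 4
Change at index 4: -13 -> 29
Index 4 WAS the min and new value 29 > old min -13. Must rescan other elements to find the new min.
Needs rescan: yes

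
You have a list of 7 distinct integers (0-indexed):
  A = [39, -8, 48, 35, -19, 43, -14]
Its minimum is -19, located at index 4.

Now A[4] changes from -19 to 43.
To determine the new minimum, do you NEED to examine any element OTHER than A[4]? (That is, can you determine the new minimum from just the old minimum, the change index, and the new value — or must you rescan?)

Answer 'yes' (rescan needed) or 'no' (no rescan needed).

Old min = -19 at index 4
Change at index 4: -19 -> 43
Index 4 WAS the min and new value 43 > old min -19. Must rescan other elements to find the new min.
Needs rescan: yes

Answer: yes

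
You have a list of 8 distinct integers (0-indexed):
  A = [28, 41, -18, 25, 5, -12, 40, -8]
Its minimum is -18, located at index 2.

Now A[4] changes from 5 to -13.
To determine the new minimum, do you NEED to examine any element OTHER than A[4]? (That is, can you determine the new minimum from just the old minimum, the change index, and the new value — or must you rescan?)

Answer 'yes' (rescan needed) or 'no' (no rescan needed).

Old min = -18 at index 2
Change at index 4: 5 -> -13
Index 4 was NOT the min. New min = min(-18, -13). No rescan of other elements needed.
Needs rescan: no

Answer: no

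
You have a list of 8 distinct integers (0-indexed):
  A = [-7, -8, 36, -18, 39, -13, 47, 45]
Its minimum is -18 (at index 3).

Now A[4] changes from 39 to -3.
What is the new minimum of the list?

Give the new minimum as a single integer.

Old min = -18 (at index 3)
Change: A[4] 39 -> -3
Changed element was NOT the old min.
  New min = min(old_min, new_val) = min(-18, -3) = -18

Answer: -18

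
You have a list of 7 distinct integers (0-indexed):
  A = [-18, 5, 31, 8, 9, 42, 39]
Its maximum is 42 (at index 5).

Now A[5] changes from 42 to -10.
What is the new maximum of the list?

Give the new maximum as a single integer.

Old max = 42 (at index 5)
Change: A[5] 42 -> -10
Changed element WAS the max -> may need rescan.
  Max of remaining elements: 39
  New max = max(-10, 39) = 39

Answer: 39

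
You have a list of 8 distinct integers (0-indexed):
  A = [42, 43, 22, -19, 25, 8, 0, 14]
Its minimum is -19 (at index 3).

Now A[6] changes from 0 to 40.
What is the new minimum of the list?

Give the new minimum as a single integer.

Answer: -19

Derivation:
Old min = -19 (at index 3)
Change: A[6] 0 -> 40
Changed element was NOT the old min.
  New min = min(old_min, new_val) = min(-19, 40) = -19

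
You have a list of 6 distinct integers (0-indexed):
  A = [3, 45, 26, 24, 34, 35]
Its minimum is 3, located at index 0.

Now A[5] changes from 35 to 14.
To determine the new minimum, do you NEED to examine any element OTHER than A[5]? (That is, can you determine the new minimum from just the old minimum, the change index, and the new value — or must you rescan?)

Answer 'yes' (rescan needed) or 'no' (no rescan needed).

Answer: no

Derivation:
Old min = 3 at index 0
Change at index 5: 35 -> 14
Index 5 was NOT the min. New min = min(3, 14). No rescan of other elements needed.
Needs rescan: no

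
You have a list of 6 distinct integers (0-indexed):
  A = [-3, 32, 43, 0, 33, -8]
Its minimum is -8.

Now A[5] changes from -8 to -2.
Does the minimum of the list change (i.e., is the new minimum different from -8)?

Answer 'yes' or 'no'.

Answer: yes

Derivation:
Old min = -8
Change: A[5] -8 -> -2
Changed element was the min; new min must be rechecked.
New min = -3; changed? yes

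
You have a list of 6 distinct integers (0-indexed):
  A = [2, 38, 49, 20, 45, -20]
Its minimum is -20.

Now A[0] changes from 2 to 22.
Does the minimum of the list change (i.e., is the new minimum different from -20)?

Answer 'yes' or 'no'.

Answer: no

Derivation:
Old min = -20
Change: A[0] 2 -> 22
Changed element was NOT the min; min changes only if 22 < -20.
New min = -20; changed? no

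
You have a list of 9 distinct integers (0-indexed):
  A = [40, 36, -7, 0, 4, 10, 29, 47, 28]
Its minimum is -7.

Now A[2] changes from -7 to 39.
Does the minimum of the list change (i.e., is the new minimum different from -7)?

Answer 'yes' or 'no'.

Answer: yes

Derivation:
Old min = -7
Change: A[2] -7 -> 39
Changed element was the min; new min must be rechecked.
New min = 0; changed? yes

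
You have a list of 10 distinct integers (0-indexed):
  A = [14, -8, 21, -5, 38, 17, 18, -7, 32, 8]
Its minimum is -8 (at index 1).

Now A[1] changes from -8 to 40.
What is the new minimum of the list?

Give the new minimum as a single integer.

Answer: -7

Derivation:
Old min = -8 (at index 1)
Change: A[1] -8 -> 40
Changed element WAS the min. Need to check: is 40 still <= all others?
  Min of remaining elements: -7
  New min = min(40, -7) = -7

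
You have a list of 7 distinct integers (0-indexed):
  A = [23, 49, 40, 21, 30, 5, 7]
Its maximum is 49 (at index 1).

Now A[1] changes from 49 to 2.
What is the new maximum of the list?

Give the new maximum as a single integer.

Answer: 40

Derivation:
Old max = 49 (at index 1)
Change: A[1] 49 -> 2
Changed element WAS the max -> may need rescan.
  Max of remaining elements: 40
  New max = max(2, 40) = 40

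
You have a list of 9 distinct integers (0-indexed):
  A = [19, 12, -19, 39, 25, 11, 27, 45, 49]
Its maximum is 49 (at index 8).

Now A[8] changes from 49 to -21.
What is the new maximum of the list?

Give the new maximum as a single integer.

Old max = 49 (at index 8)
Change: A[8] 49 -> -21
Changed element WAS the max -> may need rescan.
  Max of remaining elements: 45
  New max = max(-21, 45) = 45

Answer: 45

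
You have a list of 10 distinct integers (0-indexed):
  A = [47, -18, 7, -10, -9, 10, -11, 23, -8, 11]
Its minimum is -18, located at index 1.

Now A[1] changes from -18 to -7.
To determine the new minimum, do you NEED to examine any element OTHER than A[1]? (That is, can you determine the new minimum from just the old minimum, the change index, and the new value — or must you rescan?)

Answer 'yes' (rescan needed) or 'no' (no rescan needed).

Old min = -18 at index 1
Change at index 1: -18 -> -7
Index 1 WAS the min and new value -7 > old min -18. Must rescan other elements to find the new min.
Needs rescan: yes

Answer: yes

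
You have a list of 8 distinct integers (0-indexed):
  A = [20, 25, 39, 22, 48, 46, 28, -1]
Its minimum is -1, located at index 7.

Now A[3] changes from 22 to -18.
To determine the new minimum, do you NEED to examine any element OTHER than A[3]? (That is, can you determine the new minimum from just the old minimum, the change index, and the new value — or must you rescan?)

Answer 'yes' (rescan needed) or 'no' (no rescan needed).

Old min = -1 at index 7
Change at index 3: 22 -> -18
Index 3 was NOT the min. New min = min(-1, -18). No rescan of other elements needed.
Needs rescan: no

Answer: no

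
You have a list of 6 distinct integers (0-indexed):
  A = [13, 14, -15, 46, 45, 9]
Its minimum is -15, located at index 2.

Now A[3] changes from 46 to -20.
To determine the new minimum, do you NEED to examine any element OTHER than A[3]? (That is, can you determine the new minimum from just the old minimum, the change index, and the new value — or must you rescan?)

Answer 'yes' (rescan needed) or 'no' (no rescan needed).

Old min = -15 at index 2
Change at index 3: 46 -> -20
Index 3 was NOT the min. New min = min(-15, -20). No rescan of other elements needed.
Needs rescan: no

Answer: no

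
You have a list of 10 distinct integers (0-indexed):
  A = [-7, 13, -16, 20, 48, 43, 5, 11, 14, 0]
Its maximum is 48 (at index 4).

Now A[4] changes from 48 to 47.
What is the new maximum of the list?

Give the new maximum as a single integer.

Old max = 48 (at index 4)
Change: A[4] 48 -> 47
Changed element WAS the max -> may need rescan.
  Max of remaining elements: 43
  New max = max(47, 43) = 47

Answer: 47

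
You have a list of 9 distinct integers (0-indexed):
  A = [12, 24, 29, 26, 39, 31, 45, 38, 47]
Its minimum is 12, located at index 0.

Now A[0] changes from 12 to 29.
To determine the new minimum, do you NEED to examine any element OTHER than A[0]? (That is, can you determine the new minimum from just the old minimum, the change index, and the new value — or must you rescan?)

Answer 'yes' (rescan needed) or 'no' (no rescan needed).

Answer: yes

Derivation:
Old min = 12 at index 0
Change at index 0: 12 -> 29
Index 0 WAS the min and new value 29 > old min 12. Must rescan other elements to find the new min.
Needs rescan: yes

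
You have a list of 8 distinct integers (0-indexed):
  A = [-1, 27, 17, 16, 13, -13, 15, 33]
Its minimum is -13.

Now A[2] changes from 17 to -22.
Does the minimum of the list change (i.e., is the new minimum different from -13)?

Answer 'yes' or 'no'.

Old min = -13
Change: A[2] 17 -> -22
Changed element was NOT the min; min changes only if -22 < -13.
New min = -22; changed? yes

Answer: yes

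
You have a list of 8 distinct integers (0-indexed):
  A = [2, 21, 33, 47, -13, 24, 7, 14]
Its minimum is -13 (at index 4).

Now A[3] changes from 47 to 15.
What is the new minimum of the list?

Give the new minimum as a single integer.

Answer: -13

Derivation:
Old min = -13 (at index 4)
Change: A[3] 47 -> 15
Changed element was NOT the old min.
  New min = min(old_min, new_val) = min(-13, 15) = -13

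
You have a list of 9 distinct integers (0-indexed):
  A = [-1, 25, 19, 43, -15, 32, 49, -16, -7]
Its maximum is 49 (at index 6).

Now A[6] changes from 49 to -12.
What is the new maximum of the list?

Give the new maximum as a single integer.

Answer: 43

Derivation:
Old max = 49 (at index 6)
Change: A[6] 49 -> -12
Changed element WAS the max -> may need rescan.
  Max of remaining elements: 43
  New max = max(-12, 43) = 43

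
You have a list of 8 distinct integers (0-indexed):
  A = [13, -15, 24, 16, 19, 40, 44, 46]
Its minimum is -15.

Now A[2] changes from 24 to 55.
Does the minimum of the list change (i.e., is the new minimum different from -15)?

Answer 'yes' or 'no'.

Answer: no

Derivation:
Old min = -15
Change: A[2] 24 -> 55
Changed element was NOT the min; min changes only if 55 < -15.
New min = -15; changed? no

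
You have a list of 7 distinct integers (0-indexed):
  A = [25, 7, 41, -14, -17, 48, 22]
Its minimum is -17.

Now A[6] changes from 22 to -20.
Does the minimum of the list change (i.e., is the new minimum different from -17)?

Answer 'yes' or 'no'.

Old min = -17
Change: A[6] 22 -> -20
Changed element was NOT the min; min changes only if -20 < -17.
New min = -20; changed? yes

Answer: yes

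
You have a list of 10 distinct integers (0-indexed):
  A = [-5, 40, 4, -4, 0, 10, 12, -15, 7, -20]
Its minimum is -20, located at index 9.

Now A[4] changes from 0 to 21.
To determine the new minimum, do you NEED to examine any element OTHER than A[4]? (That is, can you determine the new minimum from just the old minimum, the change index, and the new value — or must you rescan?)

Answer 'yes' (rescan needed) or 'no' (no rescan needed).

Old min = -20 at index 9
Change at index 4: 0 -> 21
Index 4 was NOT the min. New min = min(-20, 21). No rescan of other elements needed.
Needs rescan: no

Answer: no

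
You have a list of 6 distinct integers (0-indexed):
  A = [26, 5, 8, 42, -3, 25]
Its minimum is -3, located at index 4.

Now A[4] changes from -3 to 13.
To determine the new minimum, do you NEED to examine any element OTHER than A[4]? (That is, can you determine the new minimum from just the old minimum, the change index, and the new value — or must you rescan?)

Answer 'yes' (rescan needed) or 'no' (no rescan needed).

Old min = -3 at index 4
Change at index 4: -3 -> 13
Index 4 WAS the min and new value 13 > old min -3. Must rescan other elements to find the new min.
Needs rescan: yes

Answer: yes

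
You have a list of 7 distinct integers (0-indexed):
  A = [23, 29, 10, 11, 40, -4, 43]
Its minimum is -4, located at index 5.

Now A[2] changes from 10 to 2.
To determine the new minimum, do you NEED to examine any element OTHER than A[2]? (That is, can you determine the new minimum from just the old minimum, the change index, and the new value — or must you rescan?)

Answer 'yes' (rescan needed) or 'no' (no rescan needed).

Answer: no

Derivation:
Old min = -4 at index 5
Change at index 2: 10 -> 2
Index 2 was NOT the min. New min = min(-4, 2). No rescan of other elements needed.
Needs rescan: no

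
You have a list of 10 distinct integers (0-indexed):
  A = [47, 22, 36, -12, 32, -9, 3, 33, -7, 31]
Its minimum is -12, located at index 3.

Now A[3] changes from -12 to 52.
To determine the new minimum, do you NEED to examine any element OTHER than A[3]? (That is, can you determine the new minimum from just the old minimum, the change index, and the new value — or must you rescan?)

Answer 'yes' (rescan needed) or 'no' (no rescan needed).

Old min = -12 at index 3
Change at index 3: -12 -> 52
Index 3 WAS the min and new value 52 > old min -12. Must rescan other elements to find the new min.
Needs rescan: yes

Answer: yes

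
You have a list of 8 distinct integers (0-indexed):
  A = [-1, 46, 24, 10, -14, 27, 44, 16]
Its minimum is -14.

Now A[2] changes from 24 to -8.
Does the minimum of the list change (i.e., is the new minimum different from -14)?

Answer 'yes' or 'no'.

Answer: no

Derivation:
Old min = -14
Change: A[2] 24 -> -8
Changed element was NOT the min; min changes only if -8 < -14.
New min = -14; changed? no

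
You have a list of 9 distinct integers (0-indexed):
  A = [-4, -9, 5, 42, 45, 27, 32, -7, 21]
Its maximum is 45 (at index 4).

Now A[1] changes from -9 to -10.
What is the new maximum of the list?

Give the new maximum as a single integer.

Old max = 45 (at index 4)
Change: A[1] -9 -> -10
Changed element was NOT the old max.
  New max = max(old_max, new_val) = max(45, -10) = 45

Answer: 45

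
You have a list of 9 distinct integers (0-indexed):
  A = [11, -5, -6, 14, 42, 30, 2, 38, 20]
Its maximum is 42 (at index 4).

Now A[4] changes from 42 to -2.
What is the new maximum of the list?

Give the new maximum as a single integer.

Old max = 42 (at index 4)
Change: A[4] 42 -> -2
Changed element WAS the max -> may need rescan.
  Max of remaining elements: 38
  New max = max(-2, 38) = 38

Answer: 38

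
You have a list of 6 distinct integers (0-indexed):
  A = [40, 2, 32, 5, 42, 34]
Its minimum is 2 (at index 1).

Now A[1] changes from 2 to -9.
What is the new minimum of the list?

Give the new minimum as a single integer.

Old min = 2 (at index 1)
Change: A[1] 2 -> -9
Changed element WAS the min. Need to check: is -9 still <= all others?
  Min of remaining elements: 5
  New min = min(-9, 5) = -9

Answer: -9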